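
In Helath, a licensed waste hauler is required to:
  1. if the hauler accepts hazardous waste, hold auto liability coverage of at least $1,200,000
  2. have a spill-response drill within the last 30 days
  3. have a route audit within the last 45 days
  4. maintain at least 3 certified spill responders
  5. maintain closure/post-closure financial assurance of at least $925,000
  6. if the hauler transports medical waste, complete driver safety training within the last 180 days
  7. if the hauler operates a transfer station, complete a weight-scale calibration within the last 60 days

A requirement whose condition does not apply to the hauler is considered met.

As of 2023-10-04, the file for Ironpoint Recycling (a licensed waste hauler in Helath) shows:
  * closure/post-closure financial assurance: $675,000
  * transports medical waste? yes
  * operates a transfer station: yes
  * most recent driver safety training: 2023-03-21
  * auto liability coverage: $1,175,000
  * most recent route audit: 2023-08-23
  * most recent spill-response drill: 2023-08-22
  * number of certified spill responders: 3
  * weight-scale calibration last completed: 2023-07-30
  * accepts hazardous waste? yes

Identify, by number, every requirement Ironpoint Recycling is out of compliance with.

1, 2, 5, 6, 7

1. condition 'accepts hazardous waste' holds; auto liability coverage $1,175,000 < $1,200,000 → not met
2. spill-response drill 43 days ago vs limit 30 → not met
3. route audit 42 days ago vs limit 45 → met
4. certified spill responders 3 ≥ 3 → met
5. closure/post-closure financial assurance $675,000 < $925,000 → not met
6. condition 'transports medical waste' holds; driver safety training 197 days ago vs limit 180 → not met
7. condition 'operates a transfer station' holds; weight-scale calibration 66 days ago vs limit 60 → not met
Not met: 1, 2, 5, 6, 7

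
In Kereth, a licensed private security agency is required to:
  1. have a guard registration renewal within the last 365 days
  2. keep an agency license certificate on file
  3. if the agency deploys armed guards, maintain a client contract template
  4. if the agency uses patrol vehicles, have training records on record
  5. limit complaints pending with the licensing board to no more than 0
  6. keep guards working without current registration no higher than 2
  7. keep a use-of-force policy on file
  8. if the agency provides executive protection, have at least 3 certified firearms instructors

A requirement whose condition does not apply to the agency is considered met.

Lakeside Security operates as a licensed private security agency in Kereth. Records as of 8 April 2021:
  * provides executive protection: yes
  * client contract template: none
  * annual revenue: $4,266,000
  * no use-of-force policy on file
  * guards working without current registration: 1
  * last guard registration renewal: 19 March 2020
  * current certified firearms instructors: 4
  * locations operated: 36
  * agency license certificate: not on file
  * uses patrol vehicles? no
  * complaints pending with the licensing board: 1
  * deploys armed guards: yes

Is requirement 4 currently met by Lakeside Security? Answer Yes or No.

4. condition 'uses patrol vehicles' does not hold → requirement n/a → met

Yes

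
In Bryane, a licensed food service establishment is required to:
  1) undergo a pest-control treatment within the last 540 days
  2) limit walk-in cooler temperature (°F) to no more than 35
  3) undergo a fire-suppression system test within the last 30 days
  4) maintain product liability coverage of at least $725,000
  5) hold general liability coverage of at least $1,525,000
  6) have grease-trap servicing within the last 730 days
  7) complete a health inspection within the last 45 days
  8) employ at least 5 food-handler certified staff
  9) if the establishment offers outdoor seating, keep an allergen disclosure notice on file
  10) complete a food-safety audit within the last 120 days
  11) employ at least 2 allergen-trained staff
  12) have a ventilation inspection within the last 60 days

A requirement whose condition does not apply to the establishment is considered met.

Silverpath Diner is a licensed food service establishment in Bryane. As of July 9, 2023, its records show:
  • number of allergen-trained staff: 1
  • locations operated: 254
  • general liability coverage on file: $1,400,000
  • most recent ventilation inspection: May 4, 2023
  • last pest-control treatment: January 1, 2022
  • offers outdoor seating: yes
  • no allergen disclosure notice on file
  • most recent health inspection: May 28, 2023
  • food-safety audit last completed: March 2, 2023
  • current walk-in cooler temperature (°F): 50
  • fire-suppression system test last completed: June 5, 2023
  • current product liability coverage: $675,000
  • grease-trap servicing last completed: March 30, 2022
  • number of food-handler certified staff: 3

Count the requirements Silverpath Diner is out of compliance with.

10

1. pest-control treatment 554 days ago vs limit 540 → not met
2. walk-in cooler temperature (°F) 50 > 35 → not met
3. fire-suppression system test 34 days ago vs limit 30 → not met
4. product liability coverage $675,000 < $725,000 → not met
5. general liability coverage $1,400,000 < $1,525,000 → not met
6. grease-trap servicing 466 days ago vs limit 730 → met
7. health inspection 42 days ago vs limit 45 → met
8. food-handler certified staff 3 < 5 → not met
9. condition 'offers outdoor seating' holds; allergen disclosure notice absent → not met
10. food-safety audit 129 days ago vs limit 120 → not met
11. allergen-trained staff 1 < 2 → not met
12. ventilation inspection 66 days ago vs limit 60 → not met
Not met: 10 of 12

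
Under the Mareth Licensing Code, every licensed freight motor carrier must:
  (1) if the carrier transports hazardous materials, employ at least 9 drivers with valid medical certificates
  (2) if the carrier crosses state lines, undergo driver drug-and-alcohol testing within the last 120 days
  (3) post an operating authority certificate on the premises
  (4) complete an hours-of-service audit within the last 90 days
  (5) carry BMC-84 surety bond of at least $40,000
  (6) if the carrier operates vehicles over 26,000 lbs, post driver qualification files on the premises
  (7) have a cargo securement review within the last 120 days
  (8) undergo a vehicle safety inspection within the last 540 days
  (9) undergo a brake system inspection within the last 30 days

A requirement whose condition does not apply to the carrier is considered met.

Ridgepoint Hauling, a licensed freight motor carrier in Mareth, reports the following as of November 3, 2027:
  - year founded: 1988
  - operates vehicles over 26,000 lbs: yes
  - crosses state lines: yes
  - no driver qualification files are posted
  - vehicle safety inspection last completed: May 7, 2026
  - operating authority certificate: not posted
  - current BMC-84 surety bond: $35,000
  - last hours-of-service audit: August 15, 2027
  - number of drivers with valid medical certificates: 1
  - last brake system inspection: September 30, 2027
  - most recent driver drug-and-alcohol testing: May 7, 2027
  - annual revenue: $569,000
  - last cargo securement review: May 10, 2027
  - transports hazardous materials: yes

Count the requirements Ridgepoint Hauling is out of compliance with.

8

1. condition 'transports hazardous materials' holds; drivers with valid medical certificates 1 < 9 → not met
2. condition 'crosses state lines' holds; driver drug-and-alcohol testing 180 days ago vs limit 120 → not met
3. operating authority certificate absent → not met
4. hours-of-service audit 80 days ago vs limit 90 → met
5. BMC-84 surety bond $35,000 < $40,000 → not met
6. condition 'operates vehicles over 26,000 lbs' holds; driver qualification files absent → not met
7. cargo securement review 177 days ago vs limit 120 → not met
8. vehicle safety inspection 545 days ago vs limit 540 → not met
9. brake system inspection 34 days ago vs limit 30 → not met
Not met: 8 of 9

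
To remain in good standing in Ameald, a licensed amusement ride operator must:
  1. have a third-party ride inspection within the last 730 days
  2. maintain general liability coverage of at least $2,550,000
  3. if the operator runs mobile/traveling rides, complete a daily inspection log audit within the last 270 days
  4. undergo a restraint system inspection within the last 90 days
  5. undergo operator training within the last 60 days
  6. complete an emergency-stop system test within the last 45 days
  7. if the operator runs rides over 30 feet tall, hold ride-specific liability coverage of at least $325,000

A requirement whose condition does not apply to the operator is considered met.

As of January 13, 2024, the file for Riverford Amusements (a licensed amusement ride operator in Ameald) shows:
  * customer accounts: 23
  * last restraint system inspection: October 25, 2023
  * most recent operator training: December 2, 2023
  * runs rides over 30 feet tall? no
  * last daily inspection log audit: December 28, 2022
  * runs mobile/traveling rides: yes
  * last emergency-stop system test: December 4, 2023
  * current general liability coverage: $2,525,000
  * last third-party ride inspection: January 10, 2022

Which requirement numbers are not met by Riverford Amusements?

1. third-party ride inspection 733 days ago vs limit 730 → not met
2. general liability coverage $2,525,000 < $2,550,000 → not met
3. condition 'runs mobile/traveling rides' holds; daily inspection log audit 381 days ago vs limit 270 → not met
4. restraint system inspection 80 days ago vs limit 90 → met
5. operator training 42 days ago vs limit 60 → met
6. emergency-stop system test 40 days ago vs limit 45 → met
7. condition 'runs rides over 30 feet tall' does not hold → requirement n/a → met
Not met: 1, 2, 3

1, 2, 3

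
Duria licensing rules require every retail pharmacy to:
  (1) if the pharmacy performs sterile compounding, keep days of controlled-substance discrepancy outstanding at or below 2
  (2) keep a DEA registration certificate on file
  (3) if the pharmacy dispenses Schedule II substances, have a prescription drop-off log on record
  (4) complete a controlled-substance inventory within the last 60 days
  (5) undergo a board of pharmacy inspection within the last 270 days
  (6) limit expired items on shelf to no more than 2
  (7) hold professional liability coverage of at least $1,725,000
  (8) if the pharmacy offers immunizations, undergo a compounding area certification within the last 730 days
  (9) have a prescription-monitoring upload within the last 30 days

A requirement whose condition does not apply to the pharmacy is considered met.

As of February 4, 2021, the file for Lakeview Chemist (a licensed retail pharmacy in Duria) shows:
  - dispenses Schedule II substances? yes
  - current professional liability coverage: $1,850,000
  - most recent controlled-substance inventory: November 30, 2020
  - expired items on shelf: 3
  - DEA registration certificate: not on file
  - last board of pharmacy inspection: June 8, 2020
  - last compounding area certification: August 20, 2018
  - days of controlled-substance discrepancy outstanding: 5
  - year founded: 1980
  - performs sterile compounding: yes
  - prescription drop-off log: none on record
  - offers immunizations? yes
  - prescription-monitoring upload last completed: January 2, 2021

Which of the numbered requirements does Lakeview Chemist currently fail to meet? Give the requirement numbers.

1. condition 'performs sterile compounding' holds; days of controlled-substance discrepancy outstanding 5 > 2 → not met
2. DEA registration certificate absent → not met
3. condition 'dispenses Schedule II substances' holds; prescription drop-off log absent → not met
4. controlled-substance inventory 66 days ago vs limit 60 → not met
5. board of pharmacy inspection 241 days ago vs limit 270 → met
6. expired items on shelf 3 > 2 → not met
7. professional liability coverage $1,850,000 ≥ $1,725,000 → met
8. condition 'offers immunizations' holds; compounding area certification 899 days ago vs limit 730 → not met
9. prescription-monitoring upload 33 days ago vs limit 30 → not met
Not met: 1, 2, 3, 4, 6, 8, 9

1, 2, 3, 4, 6, 8, 9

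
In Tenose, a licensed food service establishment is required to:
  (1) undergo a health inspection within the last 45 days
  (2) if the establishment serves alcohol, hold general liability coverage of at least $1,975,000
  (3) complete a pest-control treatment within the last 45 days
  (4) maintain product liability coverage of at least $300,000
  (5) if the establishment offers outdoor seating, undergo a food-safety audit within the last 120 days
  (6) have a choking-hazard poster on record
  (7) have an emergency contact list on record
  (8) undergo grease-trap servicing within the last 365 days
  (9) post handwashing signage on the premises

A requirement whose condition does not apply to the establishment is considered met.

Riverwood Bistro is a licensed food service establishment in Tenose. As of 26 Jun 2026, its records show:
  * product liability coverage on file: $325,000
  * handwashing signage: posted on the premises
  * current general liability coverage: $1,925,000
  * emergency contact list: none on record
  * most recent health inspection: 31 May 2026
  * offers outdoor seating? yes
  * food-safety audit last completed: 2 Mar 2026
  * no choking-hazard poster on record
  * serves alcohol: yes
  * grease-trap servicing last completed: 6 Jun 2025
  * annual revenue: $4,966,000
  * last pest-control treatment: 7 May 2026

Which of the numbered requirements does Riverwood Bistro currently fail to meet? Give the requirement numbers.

1. health inspection 26 days ago vs limit 45 → met
2. condition 'serves alcohol' holds; general liability coverage $1,925,000 < $1,975,000 → not met
3. pest-control treatment 50 days ago vs limit 45 → not met
4. product liability coverage $325,000 ≥ $300,000 → met
5. condition 'offers outdoor seating' holds; food-safety audit 116 days ago vs limit 120 → met
6. choking-hazard poster absent → not met
7. emergency contact list absent → not met
8. grease-trap servicing 385 days ago vs limit 365 → not met
9. handwashing signage present → met
Not met: 2, 3, 6, 7, 8

2, 3, 6, 7, 8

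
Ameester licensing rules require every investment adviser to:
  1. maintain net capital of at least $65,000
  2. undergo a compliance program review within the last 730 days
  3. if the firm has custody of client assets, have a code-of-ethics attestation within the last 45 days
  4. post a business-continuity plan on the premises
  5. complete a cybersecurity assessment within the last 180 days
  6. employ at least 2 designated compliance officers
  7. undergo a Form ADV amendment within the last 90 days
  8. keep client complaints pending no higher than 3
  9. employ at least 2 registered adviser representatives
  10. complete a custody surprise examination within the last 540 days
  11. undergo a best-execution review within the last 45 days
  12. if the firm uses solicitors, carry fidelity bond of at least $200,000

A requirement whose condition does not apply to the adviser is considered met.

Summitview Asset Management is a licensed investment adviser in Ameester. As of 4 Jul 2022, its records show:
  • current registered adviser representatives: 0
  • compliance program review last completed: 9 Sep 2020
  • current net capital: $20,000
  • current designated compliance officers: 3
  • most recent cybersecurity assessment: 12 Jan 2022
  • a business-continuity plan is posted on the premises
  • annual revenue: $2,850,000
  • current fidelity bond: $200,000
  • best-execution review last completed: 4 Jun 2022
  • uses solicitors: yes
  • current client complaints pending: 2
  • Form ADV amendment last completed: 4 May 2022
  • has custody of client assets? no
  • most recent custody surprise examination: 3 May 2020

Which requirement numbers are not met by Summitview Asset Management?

1, 9, 10

1. net capital $20,000 < $65,000 → not met
2. compliance program review 663 days ago vs limit 730 → met
3. condition 'has custody of client assets' does not hold → requirement n/a → met
4. business-continuity plan present → met
5. cybersecurity assessment 173 days ago vs limit 180 → met
6. designated compliance officers 3 ≥ 2 → met
7. Form ADV amendment 61 days ago vs limit 90 → met
8. client complaints pending 2 ≤ 3 → met
9. registered adviser representatives 0 < 2 → not met
10. custody surprise examination 792 days ago vs limit 540 → not met
11. best-execution review 30 days ago vs limit 45 → met
12. condition 'uses solicitors' holds; fidelity bond $200,000 ≥ $200,000 → met
Not met: 1, 9, 10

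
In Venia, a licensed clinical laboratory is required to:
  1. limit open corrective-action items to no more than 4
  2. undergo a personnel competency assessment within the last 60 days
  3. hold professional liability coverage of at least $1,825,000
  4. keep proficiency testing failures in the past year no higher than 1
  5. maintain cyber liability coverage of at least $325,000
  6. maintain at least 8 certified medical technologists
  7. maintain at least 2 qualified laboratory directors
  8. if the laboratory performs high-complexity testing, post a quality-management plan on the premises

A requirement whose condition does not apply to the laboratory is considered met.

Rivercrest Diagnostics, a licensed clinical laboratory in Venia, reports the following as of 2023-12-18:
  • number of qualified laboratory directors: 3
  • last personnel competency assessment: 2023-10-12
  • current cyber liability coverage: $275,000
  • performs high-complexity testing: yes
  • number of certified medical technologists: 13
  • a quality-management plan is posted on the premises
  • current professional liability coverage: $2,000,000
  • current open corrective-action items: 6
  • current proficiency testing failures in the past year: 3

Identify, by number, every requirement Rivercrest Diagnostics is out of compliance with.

1, 2, 4, 5

1. open corrective-action items 6 > 4 → not met
2. personnel competency assessment 67 days ago vs limit 60 → not met
3. professional liability coverage $2,000,000 ≥ $1,825,000 → met
4. proficiency testing failures in the past year 3 > 1 → not met
5. cyber liability coverage $275,000 < $325,000 → not met
6. certified medical technologists 13 ≥ 8 → met
7. qualified laboratory directors 3 ≥ 2 → met
8. condition 'performs high-complexity testing' holds; quality-management plan present → met
Not met: 1, 2, 4, 5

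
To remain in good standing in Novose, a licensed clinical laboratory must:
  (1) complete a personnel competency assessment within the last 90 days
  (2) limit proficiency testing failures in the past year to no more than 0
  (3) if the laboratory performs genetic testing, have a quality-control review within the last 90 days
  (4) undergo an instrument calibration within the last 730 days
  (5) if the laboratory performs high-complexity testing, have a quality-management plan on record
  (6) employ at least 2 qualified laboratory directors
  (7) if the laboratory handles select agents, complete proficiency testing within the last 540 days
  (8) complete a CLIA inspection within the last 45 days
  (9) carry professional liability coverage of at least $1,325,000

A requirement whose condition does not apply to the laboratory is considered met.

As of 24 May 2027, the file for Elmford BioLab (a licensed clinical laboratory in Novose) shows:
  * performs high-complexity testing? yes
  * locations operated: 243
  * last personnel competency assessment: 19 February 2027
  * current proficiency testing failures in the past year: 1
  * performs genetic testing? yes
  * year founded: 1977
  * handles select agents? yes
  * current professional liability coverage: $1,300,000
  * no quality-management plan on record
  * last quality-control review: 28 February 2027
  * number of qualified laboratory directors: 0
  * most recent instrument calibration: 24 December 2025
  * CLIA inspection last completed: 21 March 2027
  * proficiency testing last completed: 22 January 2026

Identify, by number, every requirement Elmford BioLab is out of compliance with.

1. personnel competency assessment 94 days ago vs limit 90 → not met
2. proficiency testing failures in the past year 1 > 0 → not met
3. condition 'performs genetic testing' holds; quality-control review 85 days ago vs limit 90 → met
4. instrument calibration 516 days ago vs limit 730 → met
5. condition 'performs high-complexity testing' holds; quality-management plan absent → not met
6. qualified laboratory directors 0 < 2 → not met
7. condition 'handles select agents' holds; proficiency testing 487 days ago vs limit 540 → met
8. CLIA inspection 64 days ago vs limit 45 → not met
9. professional liability coverage $1,300,000 < $1,325,000 → not met
Not met: 1, 2, 5, 6, 8, 9

1, 2, 5, 6, 8, 9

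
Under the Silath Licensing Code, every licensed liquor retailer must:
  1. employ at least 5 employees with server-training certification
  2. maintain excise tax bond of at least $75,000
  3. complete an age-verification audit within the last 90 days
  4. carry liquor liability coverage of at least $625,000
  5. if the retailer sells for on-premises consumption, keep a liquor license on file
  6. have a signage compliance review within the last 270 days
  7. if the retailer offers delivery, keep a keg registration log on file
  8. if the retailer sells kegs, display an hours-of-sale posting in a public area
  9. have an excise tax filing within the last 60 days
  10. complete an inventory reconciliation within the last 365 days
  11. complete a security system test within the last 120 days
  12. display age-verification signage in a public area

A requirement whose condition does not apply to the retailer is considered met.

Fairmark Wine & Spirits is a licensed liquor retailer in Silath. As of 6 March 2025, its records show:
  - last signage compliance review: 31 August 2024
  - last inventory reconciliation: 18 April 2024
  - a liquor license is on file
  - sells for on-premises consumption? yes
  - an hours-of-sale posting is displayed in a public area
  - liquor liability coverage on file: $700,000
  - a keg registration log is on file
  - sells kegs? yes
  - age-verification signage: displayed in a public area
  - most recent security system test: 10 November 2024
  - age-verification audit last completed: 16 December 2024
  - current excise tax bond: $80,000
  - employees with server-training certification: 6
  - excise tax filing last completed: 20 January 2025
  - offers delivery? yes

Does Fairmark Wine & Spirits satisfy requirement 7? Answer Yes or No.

Yes

7. condition 'offers delivery' holds; keg registration log present → met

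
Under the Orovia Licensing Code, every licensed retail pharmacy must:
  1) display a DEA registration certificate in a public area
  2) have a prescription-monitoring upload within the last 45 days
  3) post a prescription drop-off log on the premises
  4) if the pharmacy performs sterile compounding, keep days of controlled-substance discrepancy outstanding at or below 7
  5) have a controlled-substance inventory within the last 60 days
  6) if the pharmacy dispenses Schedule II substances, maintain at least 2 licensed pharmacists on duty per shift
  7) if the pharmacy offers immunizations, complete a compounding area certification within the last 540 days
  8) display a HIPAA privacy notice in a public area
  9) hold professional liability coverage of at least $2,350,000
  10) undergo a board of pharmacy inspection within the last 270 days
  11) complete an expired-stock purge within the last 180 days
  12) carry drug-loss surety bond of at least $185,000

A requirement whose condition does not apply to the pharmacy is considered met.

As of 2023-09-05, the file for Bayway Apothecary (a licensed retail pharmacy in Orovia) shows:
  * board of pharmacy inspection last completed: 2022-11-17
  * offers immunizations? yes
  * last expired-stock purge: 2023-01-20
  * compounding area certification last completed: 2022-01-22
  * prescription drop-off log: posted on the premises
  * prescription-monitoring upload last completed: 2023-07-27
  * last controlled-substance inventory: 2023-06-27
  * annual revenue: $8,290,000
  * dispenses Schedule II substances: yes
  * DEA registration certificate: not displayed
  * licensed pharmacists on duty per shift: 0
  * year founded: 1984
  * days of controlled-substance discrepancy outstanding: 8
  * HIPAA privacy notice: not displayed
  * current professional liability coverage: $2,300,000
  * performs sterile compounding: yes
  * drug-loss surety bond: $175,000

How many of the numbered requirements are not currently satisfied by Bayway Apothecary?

1. DEA registration certificate absent → not met
2. prescription-monitoring upload 40 days ago vs limit 45 → met
3. prescription drop-off log present → met
4. condition 'performs sterile compounding' holds; days of controlled-substance discrepancy outstanding 8 > 7 → not met
5. controlled-substance inventory 70 days ago vs limit 60 → not met
6. condition 'dispenses Schedule II substances' holds; licensed pharmacists on duty per shift 0 < 2 → not met
7. condition 'offers immunizations' holds; compounding area certification 591 days ago vs limit 540 → not met
8. HIPAA privacy notice absent → not met
9. professional liability coverage $2,300,000 < $2,350,000 → not met
10. board of pharmacy inspection 292 days ago vs limit 270 → not met
11. expired-stock purge 228 days ago vs limit 180 → not met
12. drug-loss surety bond $175,000 < $185,000 → not met
Not met: 10 of 12

10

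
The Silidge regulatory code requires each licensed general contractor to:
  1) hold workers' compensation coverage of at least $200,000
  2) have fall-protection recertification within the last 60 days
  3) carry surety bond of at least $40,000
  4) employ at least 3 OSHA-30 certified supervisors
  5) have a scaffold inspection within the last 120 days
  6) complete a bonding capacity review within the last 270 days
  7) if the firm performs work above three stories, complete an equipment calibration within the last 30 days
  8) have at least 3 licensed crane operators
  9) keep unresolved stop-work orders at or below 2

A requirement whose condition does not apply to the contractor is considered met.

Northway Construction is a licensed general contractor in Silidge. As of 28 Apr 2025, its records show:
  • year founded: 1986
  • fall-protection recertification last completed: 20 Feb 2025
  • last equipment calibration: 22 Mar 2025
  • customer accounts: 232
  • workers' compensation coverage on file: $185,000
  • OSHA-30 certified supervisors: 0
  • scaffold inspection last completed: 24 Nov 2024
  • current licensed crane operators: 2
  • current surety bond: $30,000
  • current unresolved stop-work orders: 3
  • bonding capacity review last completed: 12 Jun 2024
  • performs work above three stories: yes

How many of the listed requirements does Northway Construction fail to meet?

1. workers' compensation coverage $185,000 < $200,000 → not met
2. fall-protection recertification 67 days ago vs limit 60 → not met
3. surety bond $30,000 < $40,000 → not met
4. OSHA-30 certified supervisors 0 < 3 → not met
5. scaffold inspection 155 days ago vs limit 120 → not met
6. bonding capacity review 320 days ago vs limit 270 → not met
7. condition 'performs work above three stories' holds; equipment calibration 37 days ago vs limit 30 → not met
8. licensed crane operators 2 < 3 → not met
9. unresolved stop-work orders 3 > 2 → not met
Not met: 9 of 9

9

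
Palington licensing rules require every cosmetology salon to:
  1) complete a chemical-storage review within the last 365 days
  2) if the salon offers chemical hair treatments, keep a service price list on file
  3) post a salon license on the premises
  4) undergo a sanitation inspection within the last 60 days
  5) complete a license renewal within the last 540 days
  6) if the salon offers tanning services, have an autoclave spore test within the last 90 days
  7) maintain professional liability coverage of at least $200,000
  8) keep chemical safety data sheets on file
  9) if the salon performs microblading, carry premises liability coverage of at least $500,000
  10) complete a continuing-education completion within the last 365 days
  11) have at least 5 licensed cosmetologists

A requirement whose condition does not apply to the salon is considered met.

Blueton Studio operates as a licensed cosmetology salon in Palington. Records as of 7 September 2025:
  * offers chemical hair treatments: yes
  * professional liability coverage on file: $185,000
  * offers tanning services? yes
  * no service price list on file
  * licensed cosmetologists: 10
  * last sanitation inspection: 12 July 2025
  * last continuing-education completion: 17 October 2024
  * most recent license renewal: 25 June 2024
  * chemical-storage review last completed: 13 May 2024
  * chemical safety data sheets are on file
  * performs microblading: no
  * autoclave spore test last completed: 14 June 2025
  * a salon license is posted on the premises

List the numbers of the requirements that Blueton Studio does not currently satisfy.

1. chemical-storage review 482 days ago vs limit 365 → not met
2. condition 'offers chemical hair treatments' holds; service price list absent → not met
3. salon license present → met
4. sanitation inspection 57 days ago vs limit 60 → met
5. license renewal 439 days ago vs limit 540 → met
6. condition 'offers tanning services' holds; autoclave spore test 85 days ago vs limit 90 → met
7. professional liability coverage $185,000 < $200,000 → not met
8. chemical safety data sheets present → met
9. condition 'performs microblading' does not hold → requirement n/a → met
10. continuing-education completion 325 days ago vs limit 365 → met
11. licensed cosmetologists 10 ≥ 5 → met
Not met: 1, 2, 7

1, 2, 7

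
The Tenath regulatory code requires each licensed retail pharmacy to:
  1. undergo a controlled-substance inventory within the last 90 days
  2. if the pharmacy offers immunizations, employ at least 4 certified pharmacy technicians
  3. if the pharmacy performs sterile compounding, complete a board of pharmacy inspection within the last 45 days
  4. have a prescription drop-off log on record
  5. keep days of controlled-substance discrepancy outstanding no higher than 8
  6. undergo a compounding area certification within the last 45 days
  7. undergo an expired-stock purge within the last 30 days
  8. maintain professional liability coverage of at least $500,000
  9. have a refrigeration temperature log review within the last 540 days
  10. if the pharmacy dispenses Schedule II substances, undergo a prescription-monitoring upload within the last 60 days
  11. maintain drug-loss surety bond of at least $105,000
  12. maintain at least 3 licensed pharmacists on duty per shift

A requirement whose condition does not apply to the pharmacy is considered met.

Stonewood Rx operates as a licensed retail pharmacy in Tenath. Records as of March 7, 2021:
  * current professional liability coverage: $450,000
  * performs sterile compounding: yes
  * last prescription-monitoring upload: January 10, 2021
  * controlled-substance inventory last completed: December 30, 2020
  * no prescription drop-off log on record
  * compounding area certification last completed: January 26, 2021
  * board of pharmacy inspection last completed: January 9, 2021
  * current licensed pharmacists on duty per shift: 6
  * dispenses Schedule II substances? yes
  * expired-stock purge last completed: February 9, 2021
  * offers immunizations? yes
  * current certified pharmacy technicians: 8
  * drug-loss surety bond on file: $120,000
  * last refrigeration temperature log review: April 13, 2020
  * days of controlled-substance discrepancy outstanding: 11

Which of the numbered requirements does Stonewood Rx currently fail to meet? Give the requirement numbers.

1. controlled-substance inventory 67 days ago vs limit 90 → met
2. condition 'offers immunizations' holds; certified pharmacy technicians 8 ≥ 4 → met
3. condition 'performs sterile compounding' holds; board of pharmacy inspection 57 days ago vs limit 45 → not met
4. prescription drop-off log absent → not met
5. days of controlled-substance discrepancy outstanding 11 > 8 → not met
6. compounding area certification 40 days ago vs limit 45 → met
7. expired-stock purge 26 days ago vs limit 30 → met
8. professional liability coverage $450,000 < $500,000 → not met
9. refrigeration temperature log review 328 days ago vs limit 540 → met
10. condition 'dispenses Schedule II substances' holds; prescription-monitoring upload 56 days ago vs limit 60 → met
11. drug-loss surety bond $120,000 ≥ $105,000 → met
12. licensed pharmacists on duty per shift 6 ≥ 3 → met
Not met: 3, 4, 5, 8

3, 4, 5, 8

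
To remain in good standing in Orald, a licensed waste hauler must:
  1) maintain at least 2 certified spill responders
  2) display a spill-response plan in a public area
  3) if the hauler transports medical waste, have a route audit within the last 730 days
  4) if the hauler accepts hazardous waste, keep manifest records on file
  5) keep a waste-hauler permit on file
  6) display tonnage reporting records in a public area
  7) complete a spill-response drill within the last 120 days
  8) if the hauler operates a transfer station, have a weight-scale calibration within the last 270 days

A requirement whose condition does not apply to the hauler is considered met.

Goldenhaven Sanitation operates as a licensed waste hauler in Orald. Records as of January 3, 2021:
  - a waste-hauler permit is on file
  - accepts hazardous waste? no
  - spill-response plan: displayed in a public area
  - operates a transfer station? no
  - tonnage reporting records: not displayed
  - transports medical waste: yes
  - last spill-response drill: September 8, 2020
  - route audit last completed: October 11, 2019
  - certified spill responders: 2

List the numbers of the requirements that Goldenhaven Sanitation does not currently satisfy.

1. certified spill responders 2 ≥ 2 → met
2. spill-response plan present → met
3. condition 'transports medical waste' holds; route audit 450 days ago vs limit 730 → met
4. condition 'accepts hazardous waste' does not hold → requirement n/a → met
5. waste-hauler permit present → met
6. tonnage reporting records absent → not met
7. spill-response drill 117 days ago vs limit 120 → met
8. condition 'operates a transfer station' does not hold → requirement n/a → met
Not met: 6

6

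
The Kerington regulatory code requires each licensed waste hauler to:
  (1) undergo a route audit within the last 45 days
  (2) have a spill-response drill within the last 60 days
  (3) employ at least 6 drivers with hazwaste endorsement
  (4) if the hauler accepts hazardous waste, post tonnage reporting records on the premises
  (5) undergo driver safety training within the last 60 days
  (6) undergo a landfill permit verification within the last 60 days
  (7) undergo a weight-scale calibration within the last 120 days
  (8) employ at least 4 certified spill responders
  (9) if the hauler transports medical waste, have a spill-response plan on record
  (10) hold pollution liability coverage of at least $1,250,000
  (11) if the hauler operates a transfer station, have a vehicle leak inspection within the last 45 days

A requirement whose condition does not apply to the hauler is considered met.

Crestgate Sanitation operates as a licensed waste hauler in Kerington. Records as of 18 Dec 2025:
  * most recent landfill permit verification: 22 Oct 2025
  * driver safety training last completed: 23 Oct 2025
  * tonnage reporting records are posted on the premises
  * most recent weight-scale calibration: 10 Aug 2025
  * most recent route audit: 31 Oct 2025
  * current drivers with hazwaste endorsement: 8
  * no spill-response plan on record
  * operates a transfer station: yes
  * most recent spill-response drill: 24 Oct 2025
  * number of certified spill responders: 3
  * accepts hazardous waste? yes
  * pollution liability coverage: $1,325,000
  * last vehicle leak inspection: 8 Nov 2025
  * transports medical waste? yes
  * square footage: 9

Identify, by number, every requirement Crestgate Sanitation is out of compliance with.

1. route audit 48 days ago vs limit 45 → not met
2. spill-response drill 55 days ago vs limit 60 → met
3. drivers with hazwaste endorsement 8 ≥ 6 → met
4. condition 'accepts hazardous waste' holds; tonnage reporting records present → met
5. driver safety training 56 days ago vs limit 60 → met
6. landfill permit verification 57 days ago vs limit 60 → met
7. weight-scale calibration 130 days ago vs limit 120 → not met
8. certified spill responders 3 < 4 → not met
9. condition 'transports medical waste' holds; spill-response plan absent → not met
10. pollution liability coverage $1,325,000 ≥ $1,250,000 → met
11. condition 'operates a transfer station' holds; vehicle leak inspection 40 days ago vs limit 45 → met
Not met: 1, 7, 8, 9

1, 7, 8, 9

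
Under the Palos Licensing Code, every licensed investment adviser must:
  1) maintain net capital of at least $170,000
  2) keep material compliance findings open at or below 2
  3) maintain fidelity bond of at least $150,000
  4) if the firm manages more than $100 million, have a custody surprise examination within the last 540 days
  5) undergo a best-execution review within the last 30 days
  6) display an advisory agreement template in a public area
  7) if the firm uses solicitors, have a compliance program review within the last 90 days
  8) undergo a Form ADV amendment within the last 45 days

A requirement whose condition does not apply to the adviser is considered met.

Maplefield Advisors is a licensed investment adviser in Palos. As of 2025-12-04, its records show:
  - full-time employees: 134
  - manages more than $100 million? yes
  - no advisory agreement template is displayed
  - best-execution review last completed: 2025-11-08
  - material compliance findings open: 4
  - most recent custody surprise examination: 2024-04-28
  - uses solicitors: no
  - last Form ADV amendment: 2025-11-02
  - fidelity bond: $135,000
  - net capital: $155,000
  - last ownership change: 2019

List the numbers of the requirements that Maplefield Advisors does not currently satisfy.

1. net capital $155,000 < $170,000 → not met
2. material compliance findings open 4 > 2 → not met
3. fidelity bond $135,000 < $150,000 → not met
4. condition 'manages more than $100 million' holds; custody surprise examination 585 days ago vs limit 540 → not met
5. best-execution review 26 days ago vs limit 30 → met
6. advisory agreement template absent → not met
7. condition 'uses solicitors' does not hold → requirement n/a → met
8. Form ADV amendment 32 days ago vs limit 45 → met
Not met: 1, 2, 3, 4, 6

1, 2, 3, 4, 6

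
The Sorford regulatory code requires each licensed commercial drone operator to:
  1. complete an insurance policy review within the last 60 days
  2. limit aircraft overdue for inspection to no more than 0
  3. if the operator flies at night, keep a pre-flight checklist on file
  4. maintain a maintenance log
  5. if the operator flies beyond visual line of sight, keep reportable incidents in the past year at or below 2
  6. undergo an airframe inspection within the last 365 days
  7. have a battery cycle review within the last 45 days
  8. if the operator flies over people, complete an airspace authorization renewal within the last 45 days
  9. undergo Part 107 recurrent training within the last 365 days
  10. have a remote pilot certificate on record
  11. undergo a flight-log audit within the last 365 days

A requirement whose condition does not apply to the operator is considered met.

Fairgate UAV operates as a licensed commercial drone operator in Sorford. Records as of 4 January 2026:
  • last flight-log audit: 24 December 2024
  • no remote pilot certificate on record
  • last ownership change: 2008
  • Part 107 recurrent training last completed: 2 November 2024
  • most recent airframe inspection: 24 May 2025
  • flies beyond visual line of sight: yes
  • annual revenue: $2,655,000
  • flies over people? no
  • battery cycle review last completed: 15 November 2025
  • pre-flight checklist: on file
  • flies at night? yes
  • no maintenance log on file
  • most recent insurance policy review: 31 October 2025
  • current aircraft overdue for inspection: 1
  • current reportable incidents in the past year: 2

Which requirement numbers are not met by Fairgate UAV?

1, 2, 4, 7, 9, 10, 11

1. insurance policy review 65 days ago vs limit 60 → not met
2. aircraft overdue for inspection 1 > 0 → not met
3. condition 'flies at night' holds; pre-flight checklist present → met
4. maintenance log absent → not met
5. condition 'flies beyond visual line of sight' holds; reportable incidents in the past year 2 ≤ 2 → met
6. airframe inspection 225 days ago vs limit 365 → met
7. battery cycle review 50 days ago vs limit 45 → not met
8. condition 'flies over people' does not hold → requirement n/a → met
9. Part 107 recurrent training 428 days ago vs limit 365 → not met
10. remote pilot certificate absent → not met
11. flight-log audit 376 days ago vs limit 365 → not met
Not met: 1, 2, 4, 7, 9, 10, 11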